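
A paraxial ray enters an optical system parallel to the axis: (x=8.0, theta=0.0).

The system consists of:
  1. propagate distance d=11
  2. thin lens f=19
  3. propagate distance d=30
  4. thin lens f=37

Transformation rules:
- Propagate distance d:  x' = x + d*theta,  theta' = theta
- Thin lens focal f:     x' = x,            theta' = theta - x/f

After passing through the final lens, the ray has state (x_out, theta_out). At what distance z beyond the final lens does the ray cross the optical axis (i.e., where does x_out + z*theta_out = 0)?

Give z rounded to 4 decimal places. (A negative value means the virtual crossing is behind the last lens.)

Answer: -15.6538

Derivation:
Initial: x=8.0000 theta=0.0000
After 1 (propagate distance d=11): x=8.0000 theta=0.0000
After 2 (thin lens f=19): x=8.0000 theta=-8/19 (≈-0.4211)
After 3 (propagate distance d=30): x=-88/19 (≈-4.6316) theta=-8/19 (≈-0.4211)
After 4 (thin lens f=37): x=-88/19 (≈-4.6316) theta=-208/703 (≈-0.2959)
z_focus = -x_out/theta_out = -(-88/19)/(-208/703) = -407/26 ≈ -15.6538
Rounded to 4 decimal places: z = -15.6538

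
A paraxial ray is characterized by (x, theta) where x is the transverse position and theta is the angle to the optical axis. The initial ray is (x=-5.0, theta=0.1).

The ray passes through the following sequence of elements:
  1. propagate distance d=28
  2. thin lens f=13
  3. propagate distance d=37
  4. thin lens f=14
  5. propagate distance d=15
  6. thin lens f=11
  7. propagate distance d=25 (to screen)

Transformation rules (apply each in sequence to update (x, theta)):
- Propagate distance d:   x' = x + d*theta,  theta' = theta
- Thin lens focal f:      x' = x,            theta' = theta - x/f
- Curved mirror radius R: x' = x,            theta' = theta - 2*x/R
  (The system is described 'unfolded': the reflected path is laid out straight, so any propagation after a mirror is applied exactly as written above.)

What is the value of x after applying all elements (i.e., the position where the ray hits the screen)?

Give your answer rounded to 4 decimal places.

Initial: x=-5.0000 theta=0.1000
After 1 (propagate distance d=28): x=-2.2000 theta=0.1000
After 2 (thin lens f=13): x=-2.2000 theta=7/26 (≈0.2692)
After 3 (propagate distance d=37): x=1009/130 (≈7.7615) theta=7/26 (≈0.2692)
After 4 (thin lens f=14): x=1009/130 (≈7.7615) theta=-519/1820 (≈-0.2852)
After 5 (propagate distance d=15): x=6341/1820 (≈3.4841) theta=-519/1820 (≈-0.2852)
After 6 (thin lens f=11): x=6341/1820 (≈3.4841) theta=-1205/2002 (≈-0.6019)
After 7 (propagate distance d=25 (to screen)): x=-231499/20020 (≈-11.5634) theta=-1205/2002 (≈-0.6019)
Rounded to 4 decimal places: x = -11.5634

Answer: -11.5634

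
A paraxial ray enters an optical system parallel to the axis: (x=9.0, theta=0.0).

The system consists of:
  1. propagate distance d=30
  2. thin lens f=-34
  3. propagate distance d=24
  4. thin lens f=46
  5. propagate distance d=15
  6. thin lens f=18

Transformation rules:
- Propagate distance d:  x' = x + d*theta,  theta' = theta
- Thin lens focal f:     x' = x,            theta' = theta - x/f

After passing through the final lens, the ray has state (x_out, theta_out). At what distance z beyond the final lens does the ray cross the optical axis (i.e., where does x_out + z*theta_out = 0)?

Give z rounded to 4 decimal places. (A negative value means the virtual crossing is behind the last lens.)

Initial: x=9.0000 theta=0.0000
After 1 (propagate distance d=30): x=9.0000 theta=0.0000
After 2 (thin lens f=-34): x=9.0000 theta=9/34 (≈0.2647)
After 3 (propagate distance d=24): x=261/17 (≈15.3529) theta=9/34 (≈0.2647)
After 4 (thin lens f=46): x=261/17 (≈15.3529) theta=-27/391 (≈-0.0691)
After 5 (propagate distance d=15): x=5598/391 (≈14.3171) theta=-27/391 (≈-0.0691)
After 6 (thin lens f=18): x=5598/391 (≈14.3171) theta=-338/391 (≈-0.8645)
z_focus = -x_out/theta_out = -(5598/391)/(-338/391) = 2799/169 ≈ 16.5621
Rounded to 4 decimal places: z = 16.5621

Answer: 16.5621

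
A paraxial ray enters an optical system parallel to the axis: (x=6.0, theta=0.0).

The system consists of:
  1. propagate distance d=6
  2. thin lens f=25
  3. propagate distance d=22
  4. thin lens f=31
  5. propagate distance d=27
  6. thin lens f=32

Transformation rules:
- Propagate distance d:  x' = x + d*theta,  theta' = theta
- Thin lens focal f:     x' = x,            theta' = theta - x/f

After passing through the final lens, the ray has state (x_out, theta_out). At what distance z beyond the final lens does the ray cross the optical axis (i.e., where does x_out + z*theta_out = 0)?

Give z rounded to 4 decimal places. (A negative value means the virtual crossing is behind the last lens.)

Answer: -100.3802

Derivation:
Initial: x=6.0000 theta=0.0000
After 1 (propagate distance d=6): x=6.0000 theta=0.0000
After 2 (thin lens f=25): x=6.0000 theta=-0.2400
After 3 (propagate distance d=22): x=0.7200 theta=-0.2400
After 4 (thin lens f=31): x=0.7200 theta=-204/775 (≈-0.2632)
After 5 (propagate distance d=27): x=-198/31 (≈-6.3871) theta=-204/775 (≈-0.2632)
After 6 (thin lens f=32): x=-198/31 (≈-6.3871) theta=-789/12400 (≈-0.0636)
z_focus = -x_out/theta_out = -(-198/31)/(-789/12400) = -26400/263 ≈ -100.3802
Rounded to 4 decimal places: z = -100.3802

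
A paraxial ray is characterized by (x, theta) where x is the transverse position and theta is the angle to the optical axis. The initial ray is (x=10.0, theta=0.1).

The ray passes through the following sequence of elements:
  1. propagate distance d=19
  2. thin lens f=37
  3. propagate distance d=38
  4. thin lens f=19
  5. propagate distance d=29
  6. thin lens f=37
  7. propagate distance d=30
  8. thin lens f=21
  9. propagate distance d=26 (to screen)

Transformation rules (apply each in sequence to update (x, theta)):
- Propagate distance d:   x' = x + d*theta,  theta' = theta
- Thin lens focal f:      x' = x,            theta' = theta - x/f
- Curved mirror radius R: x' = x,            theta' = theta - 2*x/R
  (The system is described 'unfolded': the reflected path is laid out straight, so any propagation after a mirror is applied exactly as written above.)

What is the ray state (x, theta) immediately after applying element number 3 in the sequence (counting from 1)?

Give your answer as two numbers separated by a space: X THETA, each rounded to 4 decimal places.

Initial: x=10.0000 theta=0.1000
After 1 (propagate distance d=19): x=11.9000 theta=0.1000
After 2 (thin lens f=37): x=11.9000 theta=-41/185 (≈-0.2216)
After 3 (propagate distance d=38): x=1287/370 (≈3.4784) theta=-41/185 (≈-0.2216)
Rounded to 4 decimal places: x = 3.4784, theta = -0.2216

Answer: 3.4784 -0.2216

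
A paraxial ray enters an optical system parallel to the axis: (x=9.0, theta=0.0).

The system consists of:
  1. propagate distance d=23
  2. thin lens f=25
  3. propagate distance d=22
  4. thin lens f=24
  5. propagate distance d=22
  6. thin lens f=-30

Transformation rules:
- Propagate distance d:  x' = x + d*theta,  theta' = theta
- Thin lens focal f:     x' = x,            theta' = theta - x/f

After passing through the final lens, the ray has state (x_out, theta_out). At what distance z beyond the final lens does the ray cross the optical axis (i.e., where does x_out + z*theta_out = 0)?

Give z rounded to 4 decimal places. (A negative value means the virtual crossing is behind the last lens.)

Answer: -11.7568

Derivation:
Initial: x=9.0000 theta=0.0000
After 1 (propagate distance d=23): x=9.0000 theta=0.0000
After 2 (thin lens f=25): x=9.0000 theta=-0.3600
After 3 (propagate distance d=22): x=1.0800 theta=-0.3600
After 4 (thin lens f=24): x=1.0800 theta=-0.4050
After 5 (propagate distance d=22): x=-7.8300 theta=-0.4050
After 6 (thin lens f=-30): x=-7.8300 theta=-0.6660
z_focus = -x_out/theta_out = -(-7.8300)/(-0.6660) = -435/37 ≈ -11.7568
Rounded to 4 decimal places: z = -11.7568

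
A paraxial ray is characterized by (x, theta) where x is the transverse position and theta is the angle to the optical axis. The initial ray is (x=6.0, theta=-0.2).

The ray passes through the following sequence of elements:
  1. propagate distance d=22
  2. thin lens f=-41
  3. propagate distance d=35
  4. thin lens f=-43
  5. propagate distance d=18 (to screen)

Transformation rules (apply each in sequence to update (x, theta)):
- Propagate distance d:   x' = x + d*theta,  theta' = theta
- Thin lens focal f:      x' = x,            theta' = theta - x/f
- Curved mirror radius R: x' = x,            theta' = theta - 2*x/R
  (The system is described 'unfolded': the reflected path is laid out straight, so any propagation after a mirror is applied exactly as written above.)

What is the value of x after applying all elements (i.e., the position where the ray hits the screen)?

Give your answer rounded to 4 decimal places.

Initial: x=6.0000 theta=-0.2000
After 1 (propagate distance d=22): x=1.6000 theta=-0.2000
After 2 (thin lens f=-41): x=1.6000 theta=-33/205 (≈-0.1610)
After 3 (propagate distance d=35): x=-827/205 (≈-4.0341) theta=-33/205 (≈-0.1610)
After 4 (thin lens f=-43): x=-827/205 (≈-4.0341) theta=-2246/8815 (≈-0.2548)
After 5 (propagate distance d=18 (to screen)): x=-75989/8815 (≈-8.6204) theta=-2246/8815 (≈-0.2548)
Rounded to 4 decimal places: x = -8.6204

Answer: -8.6204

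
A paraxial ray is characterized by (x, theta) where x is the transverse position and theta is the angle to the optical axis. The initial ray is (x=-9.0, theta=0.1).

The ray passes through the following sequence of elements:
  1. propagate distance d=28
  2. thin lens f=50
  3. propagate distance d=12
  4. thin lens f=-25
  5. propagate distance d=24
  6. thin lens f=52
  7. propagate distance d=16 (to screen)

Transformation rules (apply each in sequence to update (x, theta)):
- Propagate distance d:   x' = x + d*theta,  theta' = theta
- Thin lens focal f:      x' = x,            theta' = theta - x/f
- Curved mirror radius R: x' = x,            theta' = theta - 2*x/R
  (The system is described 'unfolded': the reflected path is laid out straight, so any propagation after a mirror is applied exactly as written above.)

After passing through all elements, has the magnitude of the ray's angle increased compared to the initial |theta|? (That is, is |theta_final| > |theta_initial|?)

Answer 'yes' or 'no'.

Initial: x=-9.0000 theta=0.1000
After 1 (propagate distance d=28): x=-6.2000 theta=0.1000
After 2 (thin lens f=50): x=-6.2000 theta=0.2240
After 3 (propagate distance d=12): x=-3.5120 theta=0.2240
After 4 (thin lens f=-25): x=-3.5120 theta=261/3125 (≈0.0835)
After 5 (propagate distance d=24): x=-4711/3125 (≈-1.5075) theta=261/3125 (≈0.0835)
After 6 (thin lens f=52): x=-4711/3125 (≈-1.5075) theta=18283/162500 (≈0.1125)
After 7 (propagate distance d=16 (to screen)): x=11889/40625 (≈0.2927) theta=18283/162500 (≈0.1125)
|theta_initial|=0.1000 |theta_final|=18283/162500 (≈0.1125) -> increased

Answer: yes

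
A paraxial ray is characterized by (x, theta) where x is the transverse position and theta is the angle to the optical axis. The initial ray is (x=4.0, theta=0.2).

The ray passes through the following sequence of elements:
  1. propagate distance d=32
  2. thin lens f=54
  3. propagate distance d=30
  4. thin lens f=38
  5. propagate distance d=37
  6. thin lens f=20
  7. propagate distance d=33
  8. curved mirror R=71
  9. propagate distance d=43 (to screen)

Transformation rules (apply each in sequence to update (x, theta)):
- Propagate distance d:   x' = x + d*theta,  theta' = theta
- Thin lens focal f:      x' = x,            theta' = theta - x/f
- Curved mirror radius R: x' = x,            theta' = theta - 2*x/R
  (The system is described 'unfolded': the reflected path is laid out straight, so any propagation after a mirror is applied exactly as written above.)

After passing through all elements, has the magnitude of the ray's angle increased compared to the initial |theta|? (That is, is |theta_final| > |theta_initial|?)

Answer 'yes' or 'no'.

Answer: no

Derivation:
Initial: x=4.0000 theta=0.2000
After 1 (propagate distance d=32): x=10.4000 theta=0.2000
After 2 (thin lens f=54): x=10.4000 theta=1/135 (≈0.0074)
After 3 (propagate distance d=30): x=478/45 (≈10.6222) theta=1/135 (≈0.0074)
After 4 (thin lens f=38): x=478/45 (≈10.6222) theta=-698/2565 (≈-0.2721)
After 5 (propagate distance d=37): x=284/513 (≈0.5536) theta=-698/2565 (≈-0.2721)
After 6 (thin lens f=20): x=284/513 (≈0.5536) theta=-769/2565 (≈-0.2998)
After 7 (propagate distance d=33): x=-23957/2565 (≈-9.3400) theta=-769/2565 (≈-0.2998)
After 8 (curved mirror R=71): x=-23957/2565 (≈-9.3400) theta=-1337/36423 (≈-0.0367)
After 9 (propagate distance d=43 (to screen)): x=-1988402/182115 (≈-10.9184) theta=-1337/36423 (≈-0.0367)
|theta_initial|=0.2000 |theta_final|=1337/36423 (≈0.0367) -> not increased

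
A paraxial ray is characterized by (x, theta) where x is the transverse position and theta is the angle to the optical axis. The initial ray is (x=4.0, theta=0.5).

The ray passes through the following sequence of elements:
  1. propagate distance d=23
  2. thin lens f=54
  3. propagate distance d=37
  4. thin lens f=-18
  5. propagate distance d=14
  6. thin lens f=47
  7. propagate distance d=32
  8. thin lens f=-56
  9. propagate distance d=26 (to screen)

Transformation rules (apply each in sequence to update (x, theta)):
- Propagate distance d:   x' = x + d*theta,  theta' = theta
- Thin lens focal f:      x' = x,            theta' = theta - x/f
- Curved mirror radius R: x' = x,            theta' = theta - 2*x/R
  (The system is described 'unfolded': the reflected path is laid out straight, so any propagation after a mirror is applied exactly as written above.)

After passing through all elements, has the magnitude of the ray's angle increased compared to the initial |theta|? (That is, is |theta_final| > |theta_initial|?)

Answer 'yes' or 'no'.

Answer: yes

Derivation:
Initial: x=4.0000 theta=0.5000
After 1 (propagate distance d=23): x=15.5000 theta=0.5000
After 2 (thin lens f=54): x=15.5000 theta=23/108 (≈0.2130)
After 3 (propagate distance d=37): x=2525/108 (≈23.3796) theta=23/108 (≈0.2130)
After 4 (thin lens f=-18): x=2525/108 (≈23.3796) theta=2939/1944 (≈1.5118)
After 5 (propagate distance d=14): x=21649/486 (≈44.5453) theta=2939/1944 (≈1.5118)
After 6 (thin lens f=47): x=21649/486 (≈44.5453) theta=17179/30456 (≈0.5641)
After 7 (propagate distance d=32): x=1429799/22842 (≈62.5952) theta=17179/30456 (≈0.5641)
After 8 (thin lens f=-56): x=1429799/22842 (≈62.5952) theta=307331/182736 (≈1.6818)
After 9 (propagate distance d=26 (to screen)): x=9714499/91368 (≈106.3228) theta=307331/182736 (≈1.6818)
|theta_initial|=0.5000 |theta_final|=307331/182736 (≈1.6818) -> increased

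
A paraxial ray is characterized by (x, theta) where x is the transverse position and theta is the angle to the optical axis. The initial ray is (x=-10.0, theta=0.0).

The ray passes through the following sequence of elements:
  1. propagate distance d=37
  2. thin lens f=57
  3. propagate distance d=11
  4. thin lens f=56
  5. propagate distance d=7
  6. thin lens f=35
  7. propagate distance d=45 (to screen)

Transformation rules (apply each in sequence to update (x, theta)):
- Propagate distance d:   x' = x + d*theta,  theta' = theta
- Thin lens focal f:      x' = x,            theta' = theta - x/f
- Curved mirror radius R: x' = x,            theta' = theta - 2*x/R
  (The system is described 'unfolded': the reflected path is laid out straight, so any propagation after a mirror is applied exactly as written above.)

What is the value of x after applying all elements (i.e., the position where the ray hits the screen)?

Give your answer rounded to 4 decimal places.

Answer: 16.0464

Derivation:
Initial: x=-10.0000 theta=0.0000
After 1 (propagate distance d=37): x=-10.0000 theta=0.0000
After 2 (thin lens f=57): x=-10.0000 theta=10/57 (≈0.1754)
After 3 (propagate distance d=11): x=-460/57 (≈-8.0702) theta=10/57 (≈0.1754)
After 4 (thin lens f=56): x=-460/57 (≈-8.0702) theta=85/266 (≈0.3195)
After 5 (propagate distance d=7): x=-35/6 (≈-5.8333) theta=85/266 (≈0.3195)
After 6 (thin lens f=35): x=-35/6 (≈-5.8333) theta=194/399 (≈0.4862)
After 7 (propagate distance d=45 (to screen)): x=12805/798 (≈16.0464) theta=194/399 (≈0.4862)
Rounded to 4 decimal places: x = 16.0464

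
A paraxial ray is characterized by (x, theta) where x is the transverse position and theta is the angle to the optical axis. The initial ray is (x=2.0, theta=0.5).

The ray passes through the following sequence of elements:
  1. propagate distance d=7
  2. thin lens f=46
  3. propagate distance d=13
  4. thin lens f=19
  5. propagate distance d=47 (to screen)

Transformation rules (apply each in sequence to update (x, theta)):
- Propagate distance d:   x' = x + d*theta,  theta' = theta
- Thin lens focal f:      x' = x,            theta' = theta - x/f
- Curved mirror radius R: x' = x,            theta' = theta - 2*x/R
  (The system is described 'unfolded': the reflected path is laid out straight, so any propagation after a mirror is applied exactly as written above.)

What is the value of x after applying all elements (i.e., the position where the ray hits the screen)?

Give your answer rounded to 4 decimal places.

Answer: 2.4868

Derivation:
Initial: x=2.0000 theta=0.5000
After 1 (propagate distance d=7): x=5.5000 theta=0.5000
After 2 (thin lens f=46): x=5.5000 theta=35/92 (≈0.3804)
After 3 (propagate distance d=13): x=961/92 (≈10.4457) theta=35/92 (≈0.3804)
After 4 (thin lens f=19): x=961/92 (≈10.4457) theta=-74/437 (≈-0.1693)
After 5 (propagate distance d=47 (to screen)): x=189/76 (≈2.4868) theta=-74/437 (≈-0.1693)
Rounded to 4 decimal places: x = 2.4868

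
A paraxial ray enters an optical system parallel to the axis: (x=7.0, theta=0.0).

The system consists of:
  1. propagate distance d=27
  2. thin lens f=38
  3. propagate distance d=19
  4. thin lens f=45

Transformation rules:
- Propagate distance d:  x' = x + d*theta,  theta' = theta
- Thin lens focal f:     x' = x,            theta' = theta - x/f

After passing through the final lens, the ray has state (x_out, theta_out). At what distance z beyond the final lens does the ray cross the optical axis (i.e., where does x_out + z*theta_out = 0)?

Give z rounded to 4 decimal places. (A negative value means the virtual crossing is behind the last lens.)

Answer: 13.3594

Derivation:
Initial: x=7.0000 theta=0.0000
After 1 (propagate distance d=27): x=7.0000 theta=0.0000
After 2 (thin lens f=38): x=7.0000 theta=-7/38 (≈-0.1842)
After 3 (propagate distance d=19): x=3.5000 theta=-7/38 (≈-0.1842)
After 4 (thin lens f=45): x=3.5000 theta=-224/855 (≈-0.2620)
z_focus = -x_out/theta_out = -(3.5000)/(-224/855) = 855/64 ≈ 13.3594
Rounded to 4 decimal places: z = 13.3594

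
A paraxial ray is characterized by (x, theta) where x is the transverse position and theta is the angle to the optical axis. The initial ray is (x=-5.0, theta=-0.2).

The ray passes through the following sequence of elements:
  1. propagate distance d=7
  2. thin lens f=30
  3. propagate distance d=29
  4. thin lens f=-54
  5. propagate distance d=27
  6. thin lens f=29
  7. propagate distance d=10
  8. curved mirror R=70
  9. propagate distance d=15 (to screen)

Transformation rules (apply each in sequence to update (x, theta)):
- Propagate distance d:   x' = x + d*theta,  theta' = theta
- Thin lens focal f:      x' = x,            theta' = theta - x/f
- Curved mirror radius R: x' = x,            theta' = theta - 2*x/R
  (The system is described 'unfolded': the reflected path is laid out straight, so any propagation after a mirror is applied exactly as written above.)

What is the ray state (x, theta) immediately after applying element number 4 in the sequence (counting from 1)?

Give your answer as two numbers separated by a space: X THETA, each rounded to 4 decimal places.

Initial: x=-5.0000 theta=-0.2000
After 1 (propagate distance d=7): x=-6.4000 theta=-0.2000
After 2 (thin lens f=30): x=-6.4000 theta=1/75 (≈0.0133)
After 3 (propagate distance d=29): x=-451/75 (≈-6.0133) theta=1/75 (≈0.0133)
After 4 (thin lens f=-54): x=-451/75 (≈-6.0133) theta=-397/4050 (≈-0.0980)
Rounded to 4 decimal places: x = -6.0133, theta = -0.0980

Answer: -6.0133 -0.0980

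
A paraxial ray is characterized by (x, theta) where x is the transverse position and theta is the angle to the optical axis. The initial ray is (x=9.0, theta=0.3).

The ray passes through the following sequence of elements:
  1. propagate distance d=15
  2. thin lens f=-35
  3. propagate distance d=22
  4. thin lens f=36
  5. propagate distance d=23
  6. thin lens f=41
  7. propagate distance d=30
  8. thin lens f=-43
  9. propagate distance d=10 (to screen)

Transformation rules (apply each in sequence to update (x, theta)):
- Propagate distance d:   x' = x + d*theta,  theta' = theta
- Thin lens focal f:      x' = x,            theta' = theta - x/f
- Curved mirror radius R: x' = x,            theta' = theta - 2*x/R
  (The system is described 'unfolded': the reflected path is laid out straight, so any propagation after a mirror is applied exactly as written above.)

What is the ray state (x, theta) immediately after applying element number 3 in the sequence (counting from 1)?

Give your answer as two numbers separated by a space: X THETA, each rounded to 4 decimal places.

Answer: 28.5857 0.6857

Derivation:
Initial: x=9.0000 theta=0.3000
After 1 (propagate distance d=15): x=13.5000 theta=0.3000
After 2 (thin lens f=-35): x=13.5000 theta=24/35 (≈0.6857)
After 3 (propagate distance d=22): x=2001/70 (≈28.5857) theta=24/35 (≈0.6857)
Rounded to 4 decimal places: x = 28.5857, theta = 0.6857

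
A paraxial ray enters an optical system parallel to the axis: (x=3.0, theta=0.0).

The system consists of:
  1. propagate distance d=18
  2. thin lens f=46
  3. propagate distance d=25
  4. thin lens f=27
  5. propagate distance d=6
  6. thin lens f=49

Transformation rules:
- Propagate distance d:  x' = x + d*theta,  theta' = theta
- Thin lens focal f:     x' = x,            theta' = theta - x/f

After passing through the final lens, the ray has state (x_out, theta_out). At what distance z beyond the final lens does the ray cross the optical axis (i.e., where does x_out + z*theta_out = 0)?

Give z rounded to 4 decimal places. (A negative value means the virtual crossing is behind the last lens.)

Answer: 5.1961

Derivation:
Initial: x=3.0000 theta=0.0000
After 1 (propagate distance d=18): x=3.0000 theta=0.0000
After 2 (thin lens f=46): x=3.0000 theta=-3/46 (≈-0.0652)
After 3 (propagate distance d=25): x=63/46 (≈1.3696) theta=-3/46 (≈-0.0652)
After 4 (thin lens f=27): x=63/46 (≈1.3696) theta=-8/69 (≈-0.1159)
After 5 (propagate distance d=6): x=31/46 (≈0.6739) theta=-8/69 (≈-0.1159)
After 6 (thin lens f=49): x=31/46 (≈0.6739) theta=-877/6762 (≈-0.1297)
z_focus = -x_out/theta_out = -(31/46)/(-877/6762) = 4557/877 ≈ 5.1961
Rounded to 4 decimal places: z = 5.1961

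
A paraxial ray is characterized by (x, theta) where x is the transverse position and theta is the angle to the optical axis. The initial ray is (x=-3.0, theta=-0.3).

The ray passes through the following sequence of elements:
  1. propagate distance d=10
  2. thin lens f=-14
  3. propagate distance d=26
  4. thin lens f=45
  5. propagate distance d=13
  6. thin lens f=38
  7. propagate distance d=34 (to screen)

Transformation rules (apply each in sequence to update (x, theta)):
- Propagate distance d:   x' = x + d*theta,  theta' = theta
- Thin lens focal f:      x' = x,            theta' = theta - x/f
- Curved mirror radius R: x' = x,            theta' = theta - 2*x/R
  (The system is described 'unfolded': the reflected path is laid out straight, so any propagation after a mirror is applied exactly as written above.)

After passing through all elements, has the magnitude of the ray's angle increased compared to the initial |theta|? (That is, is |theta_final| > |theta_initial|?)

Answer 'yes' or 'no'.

Initial: x=-3.0000 theta=-0.3000
After 1 (propagate distance d=10): x=-6.0000 theta=-0.3000
After 2 (thin lens f=-14): x=-6.0000 theta=-51/70 (≈-0.7286)
After 3 (propagate distance d=26): x=-873/35 (≈-24.9429) theta=-51/70 (≈-0.7286)
After 4 (thin lens f=45): x=-873/35 (≈-24.9429) theta=-61/350 (≈-0.1743)
After 5 (propagate distance d=13): x=-9523/350 (≈-27.2086) theta=-61/350 (≈-0.1743)
After 6 (thin lens f=38): x=-9523/350 (≈-27.2086) theta=1441/2660 (≈0.5417)
After 7 (propagate distance d=34 (to screen)): x=-29226/3325 (≈-8.7898) theta=1441/2660 (≈0.5417)
|theta_initial|=0.3000 |theta_final|=1441/2660 (≈0.5417) -> increased

Answer: yes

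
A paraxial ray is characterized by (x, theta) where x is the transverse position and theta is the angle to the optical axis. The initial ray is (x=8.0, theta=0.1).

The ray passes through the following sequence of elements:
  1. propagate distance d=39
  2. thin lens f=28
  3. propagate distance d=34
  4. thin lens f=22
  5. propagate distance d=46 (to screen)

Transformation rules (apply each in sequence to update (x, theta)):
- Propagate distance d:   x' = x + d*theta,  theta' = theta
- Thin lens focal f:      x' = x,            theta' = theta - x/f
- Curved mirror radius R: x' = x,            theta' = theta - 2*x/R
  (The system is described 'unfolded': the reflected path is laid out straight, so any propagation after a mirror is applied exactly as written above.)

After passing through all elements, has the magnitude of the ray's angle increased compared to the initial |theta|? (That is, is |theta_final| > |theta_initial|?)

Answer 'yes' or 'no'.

Answer: yes

Derivation:
Initial: x=8.0000 theta=0.1000
After 1 (propagate distance d=39): x=11.9000 theta=0.1000
After 2 (thin lens f=28): x=11.9000 theta=-0.3250
After 3 (propagate distance d=34): x=0.8500 theta=-0.3250
After 4 (thin lens f=22): x=0.8500 theta=-4/11 (≈-0.3636)
After 5 (propagate distance d=46 (to screen)): x=-3493/220 (≈-15.8773) theta=-4/11 (≈-0.3636)
|theta_initial|=0.1000 |theta_final|=4/11 (≈0.3636) -> increased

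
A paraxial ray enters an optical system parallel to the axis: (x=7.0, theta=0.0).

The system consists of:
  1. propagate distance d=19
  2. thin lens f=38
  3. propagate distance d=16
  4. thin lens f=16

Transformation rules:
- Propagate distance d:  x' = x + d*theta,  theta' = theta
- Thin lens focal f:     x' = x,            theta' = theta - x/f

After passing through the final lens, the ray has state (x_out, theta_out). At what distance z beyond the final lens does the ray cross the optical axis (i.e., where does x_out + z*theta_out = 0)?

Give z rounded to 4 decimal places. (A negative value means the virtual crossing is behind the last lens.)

Answer: 9.2632

Derivation:
Initial: x=7.0000 theta=0.0000
After 1 (propagate distance d=19): x=7.0000 theta=0.0000
After 2 (thin lens f=38): x=7.0000 theta=-7/38 (≈-0.1842)
After 3 (propagate distance d=16): x=77/19 (≈4.0526) theta=-7/38 (≈-0.1842)
After 4 (thin lens f=16): x=77/19 (≈4.0526) theta=-0.4375
z_focus = -x_out/theta_out = -(77/19)/(-0.4375) = 176/19 ≈ 9.2632
Rounded to 4 decimal places: z = 9.2632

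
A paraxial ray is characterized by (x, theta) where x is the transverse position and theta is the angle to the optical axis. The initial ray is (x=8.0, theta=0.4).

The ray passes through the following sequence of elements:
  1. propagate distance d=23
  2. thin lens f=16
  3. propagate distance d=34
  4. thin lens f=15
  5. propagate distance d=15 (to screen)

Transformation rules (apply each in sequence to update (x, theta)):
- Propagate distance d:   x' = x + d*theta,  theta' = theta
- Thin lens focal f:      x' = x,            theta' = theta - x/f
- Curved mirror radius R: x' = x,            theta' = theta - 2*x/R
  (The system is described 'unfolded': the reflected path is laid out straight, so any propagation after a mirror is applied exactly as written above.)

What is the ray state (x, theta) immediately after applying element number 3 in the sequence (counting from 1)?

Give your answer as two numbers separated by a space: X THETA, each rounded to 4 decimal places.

Initial: x=8.0000 theta=0.4000
After 1 (propagate distance d=23): x=17.2000 theta=0.4000
After 2 (thin lens f=16): x=17.2000 theta=-0.6750
After 3 (propagate distance d=34): x=-5.7500 theta=-0.6750
Rounded to 4 decimal places: x = -5.7500, theta = -0.6750

Answer: -5.7500 -0.6750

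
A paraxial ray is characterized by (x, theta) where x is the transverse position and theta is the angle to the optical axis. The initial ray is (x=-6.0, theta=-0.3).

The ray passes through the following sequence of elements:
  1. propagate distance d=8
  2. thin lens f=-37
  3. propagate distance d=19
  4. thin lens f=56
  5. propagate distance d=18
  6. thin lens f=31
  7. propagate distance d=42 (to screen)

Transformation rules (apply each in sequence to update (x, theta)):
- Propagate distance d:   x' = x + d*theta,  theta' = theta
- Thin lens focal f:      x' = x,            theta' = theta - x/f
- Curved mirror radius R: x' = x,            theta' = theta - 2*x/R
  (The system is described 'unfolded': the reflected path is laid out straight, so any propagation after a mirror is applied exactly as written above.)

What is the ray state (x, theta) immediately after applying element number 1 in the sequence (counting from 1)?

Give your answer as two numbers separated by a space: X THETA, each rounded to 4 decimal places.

Answer: -8.4000 -0.3000

Derivation:
Initial: x=-6.0000 theta=-0.3000
After 1 (propagate distance d=8): x=-8.4000 theta=-0.3000
Rounded to 4 decimal places: x = -8.4000, theta = -0.3000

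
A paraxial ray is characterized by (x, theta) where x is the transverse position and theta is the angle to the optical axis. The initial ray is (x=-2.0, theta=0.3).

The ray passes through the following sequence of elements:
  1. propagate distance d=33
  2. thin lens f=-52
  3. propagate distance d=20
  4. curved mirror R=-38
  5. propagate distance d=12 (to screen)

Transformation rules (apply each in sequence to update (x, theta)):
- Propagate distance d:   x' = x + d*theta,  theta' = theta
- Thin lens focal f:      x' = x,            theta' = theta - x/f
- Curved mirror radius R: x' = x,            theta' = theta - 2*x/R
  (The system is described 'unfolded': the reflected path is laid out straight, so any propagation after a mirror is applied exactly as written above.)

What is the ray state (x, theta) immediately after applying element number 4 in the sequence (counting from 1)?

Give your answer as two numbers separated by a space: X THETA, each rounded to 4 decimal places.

Initial: x=-2.0000 theta=0.3000
After 1 (propagate distance d=33): x=7.9000 theta=0.3000
After 2 (thin lens f=-52): x=7.9000 theta=47/104 (≈0.4519)
After 3 (propagate distance d=20): x=1101/65 (≈16.9385) theta=47/104 (≈0.4519)
After 4 (curved mirror R=-38): x=1101/65 (≈16.9385) theta=1021/760 (≈1.3434)
Rounded to 4 decimal places: x = 16.9385, theta = 1.3434

Answer: 16.9385 1.3434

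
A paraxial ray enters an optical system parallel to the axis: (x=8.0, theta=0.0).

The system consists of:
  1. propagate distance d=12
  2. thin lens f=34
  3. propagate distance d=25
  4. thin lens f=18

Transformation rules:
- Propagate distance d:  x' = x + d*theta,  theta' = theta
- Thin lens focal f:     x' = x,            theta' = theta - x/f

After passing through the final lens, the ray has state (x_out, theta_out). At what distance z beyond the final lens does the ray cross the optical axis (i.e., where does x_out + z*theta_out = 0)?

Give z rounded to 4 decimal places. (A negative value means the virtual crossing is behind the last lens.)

Initial: x=8.0000 theta=0.0000
After 1 (propagate distance d=12): x=8.0000 theta=0.0000
After 2 (thin lens f=34): x=8.0000 theta=-4/17 (≈-0.2353)
After 3 (propagate distance d=25): x=36/17 (≈2.1176) theta=-4/17 (≈-0.2353)
After 4 (thin lens f=18): x=36/17 (≈2.1176) theta=-6/17 (≈-0.3529)
z_focus = -x_out/theta_out = -(36/17)/(-6/17) = 6.0000
Rounded to 4 decimal places: z = 6.0000

Answer: 6.0000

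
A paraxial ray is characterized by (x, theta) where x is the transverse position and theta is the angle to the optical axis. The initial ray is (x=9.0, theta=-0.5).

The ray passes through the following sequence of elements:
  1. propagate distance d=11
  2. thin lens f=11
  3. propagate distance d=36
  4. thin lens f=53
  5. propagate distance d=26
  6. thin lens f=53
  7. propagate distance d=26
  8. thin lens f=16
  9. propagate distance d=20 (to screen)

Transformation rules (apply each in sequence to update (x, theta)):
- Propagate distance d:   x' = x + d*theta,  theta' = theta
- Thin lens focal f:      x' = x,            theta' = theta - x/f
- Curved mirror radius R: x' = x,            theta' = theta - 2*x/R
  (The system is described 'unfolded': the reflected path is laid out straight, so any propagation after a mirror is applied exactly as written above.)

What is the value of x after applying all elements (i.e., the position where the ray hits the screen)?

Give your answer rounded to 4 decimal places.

Answer: 12.9757

Derivation:
Initial: x=9.0000 theta=-0.5000
After 1 (propagate distance d=11): x=3.5000 theta=-0.5000
After 2 (thin lens f=11): x=3.5000 theta=-9/11 (≈-0.8182)
After 3 (propagate distance d=36): x=-571/22 (≈-25.9545) theta=-9/11 (≈-0.8182)
After 4 (thin lens f=53): x=-571/22 (≈-25.9545) theta=-383/1166 (≈-0.3285)
After 5 (propagate distance d=26): x=-40221/1166 (≈-34.4949) theta=-383/1166 (≈-0.3285)
After 6 (thin lens f=53): x=-40221/1166 (≈-34.4949) theta=9961/30899 (≈0.3224)
After 7 (propagate distance d=26): x=-1613741/61798 (≈-26.1132) theta=9961/30899 (≈0.3224)
After 8 (thin lens f=16): x=-1613741/61798 (≈-26.1132) theta=1932493/988768 (≈1.9544)
After 9 (propagate distance d=20 (to screen)): x=291591/22472 (≈12.9757) theta=1932493/988768 (≈1.9544)
Rounded to 4 decimal places: x = 12.9757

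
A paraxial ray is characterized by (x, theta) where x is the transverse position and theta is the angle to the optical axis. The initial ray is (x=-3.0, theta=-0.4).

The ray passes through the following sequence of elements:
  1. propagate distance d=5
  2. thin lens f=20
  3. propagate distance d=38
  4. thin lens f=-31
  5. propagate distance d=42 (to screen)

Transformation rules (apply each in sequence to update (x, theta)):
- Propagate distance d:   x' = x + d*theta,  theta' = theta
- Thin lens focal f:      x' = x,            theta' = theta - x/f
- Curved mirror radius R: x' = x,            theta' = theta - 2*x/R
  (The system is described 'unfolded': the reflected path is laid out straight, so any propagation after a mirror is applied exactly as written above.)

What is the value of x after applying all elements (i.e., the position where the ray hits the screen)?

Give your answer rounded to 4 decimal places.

Answer: -31.4968

Derivation:
Initial: x=-3.0000 theta=-0.4000
After 1 (propagate distance d=5): x=-5.0000 theta=-0.4000
After 2 (thin lens f=20): x=-5.0000 theta=-0.1500
After 3 (propagate distance d=38): x=-10.7000 theta=-0.1500
After 4 (thin lens f=-31): x=-10.7000 theta=-307/620 (≈-0.4952)
After 5 (propagate distance d=42 (to screen)): x=-4882/155 (≈-31.4968) theta=-307/620 (≈-0.4952)
Rounded to 4 decimal places: x = -31.4968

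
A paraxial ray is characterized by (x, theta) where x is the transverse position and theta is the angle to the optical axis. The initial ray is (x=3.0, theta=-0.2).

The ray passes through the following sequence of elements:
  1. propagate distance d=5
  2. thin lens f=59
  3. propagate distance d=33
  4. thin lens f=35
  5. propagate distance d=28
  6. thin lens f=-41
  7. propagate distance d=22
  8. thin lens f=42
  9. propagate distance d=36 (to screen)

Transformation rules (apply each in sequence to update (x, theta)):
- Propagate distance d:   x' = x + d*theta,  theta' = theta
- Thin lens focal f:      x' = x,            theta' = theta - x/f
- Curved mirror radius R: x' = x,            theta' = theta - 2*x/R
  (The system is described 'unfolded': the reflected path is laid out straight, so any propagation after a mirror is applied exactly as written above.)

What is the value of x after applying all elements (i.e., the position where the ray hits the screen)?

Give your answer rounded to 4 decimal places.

Initial: x=3.0000 theta=-0.2000
After 1 (propagate distance d=5): x=2.0000 theta=-0.2000
After 2 (thin lens f=59): x=2.0000 theta=-69/295 (≈-0.2339)
After 3 (propagate distance d=33): x=-1687/295 (≈-5.7186) theta=-69/295 (≈-0.2339)
After 4 (thin lens f=35): x=-1687/295 (≈-5.7186) theta=-104/1475 (≈-0.0705)
After 5 (propagate distance d=28): x=-11347/1475 (≈-7.6929) theta=-104/1475 (≈-0.0705)
After 6 (thin lens f=-41): x=-11347/1475 (≈-7.6929) theta=-15611/60475 (≈-0.2581)
After 7 (propagate distance d=22): x=-808669/60475 (≈-13.3720) theta=-15611/60475 (≈-0.2581)
After 8 (thin lens f=42): x=-808669/60475 (≈-13.3720) theta=153007/2539950 (≈0.0602)
After 9 (propagate distance d=36 (to screen)): x=-4742641/423325 (≈-11.2033) theta=153007/2539950 (≈0.0602)
Rounded to 4 decimal places: x = -11.2033

Answer: -11.2033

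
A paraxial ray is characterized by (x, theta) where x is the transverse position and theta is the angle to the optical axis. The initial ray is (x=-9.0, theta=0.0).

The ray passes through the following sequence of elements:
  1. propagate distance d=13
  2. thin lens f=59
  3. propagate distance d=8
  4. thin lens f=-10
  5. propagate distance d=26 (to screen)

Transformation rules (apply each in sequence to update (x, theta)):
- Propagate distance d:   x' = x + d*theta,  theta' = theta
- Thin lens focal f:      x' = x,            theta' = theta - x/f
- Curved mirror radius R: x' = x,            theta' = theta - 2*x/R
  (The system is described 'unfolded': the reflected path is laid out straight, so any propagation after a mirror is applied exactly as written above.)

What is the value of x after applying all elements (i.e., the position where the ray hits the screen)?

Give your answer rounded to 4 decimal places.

Answer: -24.0407

Derivation:
Initial: x=-9.0000 theta=0.0000
After 1 (propagate distance d=13): x=-9.0000 theta=0.0000
After 2 (thin lens f=59): x=-9.0000 theta=9/59 (≈0.1525)
After 3 (propagate distance d=8): x=-459/59 (≈-7.7797) theta=9/59 (≈0.1525)
After 4 (thin lens f=-10): x=-459/59 (≈-7.7797) theta=-369/590 (≈-0.6254)
After 5 (propagate distance d=26 (to screen)): x=-7092/295 (≈-24.0407) theta=-369/590 (≈-0.6254)
Rounded to 4 decimal places: x = -24.0407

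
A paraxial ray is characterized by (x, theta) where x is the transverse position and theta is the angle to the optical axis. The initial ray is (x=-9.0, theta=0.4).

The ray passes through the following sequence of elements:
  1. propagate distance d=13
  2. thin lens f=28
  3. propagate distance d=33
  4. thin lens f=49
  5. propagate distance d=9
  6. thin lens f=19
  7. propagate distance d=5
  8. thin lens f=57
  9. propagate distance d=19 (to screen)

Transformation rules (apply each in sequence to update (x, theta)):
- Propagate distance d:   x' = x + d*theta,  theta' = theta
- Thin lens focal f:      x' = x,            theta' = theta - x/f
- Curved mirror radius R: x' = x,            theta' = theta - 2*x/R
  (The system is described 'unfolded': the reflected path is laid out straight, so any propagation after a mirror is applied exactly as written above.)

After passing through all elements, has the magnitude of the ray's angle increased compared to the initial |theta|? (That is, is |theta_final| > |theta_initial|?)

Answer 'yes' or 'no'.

Answer: yes

Derivation:
Initial: x=-9.0000 theta=0.4000
After 1 (propagate distance d=13): x=-3.8000 theta=0.4000
After 2 (thin lens f=28): x=-3.8000 theta=15/28 (≈0.5357)
After 3 (propagate distance d=33): x=1943/140 (≈13.8786) theta=15/28 (≈0.5357)
After 4 (thin lens f=49): x=1943/140 (≈13.8786) theta=433/1715 (≈0.2525)
After 5 (propagate distance d=9): x=22159/1372 (≈16.1509) theta=433/1715 (≈0.2525)
After 6 (thin lens f=19): x=22159/1372 (≈16.1509) theta=-77887/130340 (≈-0.5976)
After 7 (propagate distance d=5): x=171567/13034 (≈13.1630) theta=-77887/130340 (≈-0.5976)
After 8 (thin lens f=57): x=171567/13034 (≈13.1630) theta=-2051743/2476460 (≈-0.8285)
After 9 (propagate distance d=19 (to screen)): x=-336073/130340 (≈-2.5784) theta=-2051743/2476460 (≈-0.8285)
|theta_initial|=0.4000 |theta_final|=2051743/2476460 (≈0.8285) -> increased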